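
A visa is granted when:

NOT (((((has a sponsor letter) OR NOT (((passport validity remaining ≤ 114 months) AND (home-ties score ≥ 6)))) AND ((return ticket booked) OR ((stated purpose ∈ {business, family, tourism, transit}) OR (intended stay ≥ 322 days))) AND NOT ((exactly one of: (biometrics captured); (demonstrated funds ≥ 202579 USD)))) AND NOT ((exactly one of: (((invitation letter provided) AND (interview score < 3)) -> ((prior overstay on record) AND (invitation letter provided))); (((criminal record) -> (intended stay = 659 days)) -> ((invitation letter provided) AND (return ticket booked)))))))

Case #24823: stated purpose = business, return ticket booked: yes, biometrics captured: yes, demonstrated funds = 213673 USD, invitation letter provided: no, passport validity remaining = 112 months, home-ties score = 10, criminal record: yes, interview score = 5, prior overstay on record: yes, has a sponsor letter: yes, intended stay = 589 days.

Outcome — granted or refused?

Atomic conditions:
  has a sponsor letter: yes → true
  passport validity remaining ≤ 114 months: 112 ≤ 114 is true
  home-ties score ≥ 6: 10 ≥ 6 is true
  return ticket booked: yes → true
  stated purpose ∈ {business, family, tourism, transit}: business is in the set → true
  intended stay ≥ 322 days: 589 ≥ 322 is true
  biometrics captured: yes → true
  demonstrated funds ≥ 202579 USD: 213673 ≥ 202579 is true
  invitation letter provided: no → false
  interview score < 3: 5 < 3 is false
  prior overstay on record: yes → true
  criminal record: yes → true
  intended stay = 659 days: 589 == 659 is false
Combine:
[1.1.1.2.1] true AND true = true
[1.1.1.2] NOT true = false
[1.1.1] true OR false = true
[1.1.2.2] true OR true = true
[1.1.2] true OR true = true
[1.1.3.1] exactly-one(true, true) = false
[1.1.3] NOT false = true
[1.1] true AND true AND true = true
[1.2.1.1.1] false AND false = false
[1.2.1.1.2] true AND false = false
[1.2.1.1] false → false (antecedent false ⇒ implication holds) = true
[1.2.1.2.1] true → false = false
[1.2.1.2.2] false AND true = false
[1.2.1.2] false → false (antecedent false ⇒ implication holds) = true
[1.2.1] exactly-one(true, true) = false
[1.2] NOT false = true
[1] true AND true = true
[root] NOT true = false
Overall: false → refused

Refused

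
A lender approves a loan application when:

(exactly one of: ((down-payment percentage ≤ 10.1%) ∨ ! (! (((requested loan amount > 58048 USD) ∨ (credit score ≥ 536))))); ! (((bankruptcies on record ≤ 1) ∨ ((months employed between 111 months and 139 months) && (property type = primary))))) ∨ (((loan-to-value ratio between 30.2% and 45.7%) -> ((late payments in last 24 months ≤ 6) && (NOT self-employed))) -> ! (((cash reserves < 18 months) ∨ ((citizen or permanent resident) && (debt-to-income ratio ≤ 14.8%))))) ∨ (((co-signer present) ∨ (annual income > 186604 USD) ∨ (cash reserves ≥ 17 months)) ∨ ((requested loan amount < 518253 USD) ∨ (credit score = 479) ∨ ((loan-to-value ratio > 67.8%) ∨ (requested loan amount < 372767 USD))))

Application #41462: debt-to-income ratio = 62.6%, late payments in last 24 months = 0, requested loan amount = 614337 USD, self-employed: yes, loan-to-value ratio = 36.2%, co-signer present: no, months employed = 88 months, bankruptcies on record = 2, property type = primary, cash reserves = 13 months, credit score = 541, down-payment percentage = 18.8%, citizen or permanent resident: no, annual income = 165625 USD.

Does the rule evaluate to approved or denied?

Approved

Atomic conditions:
  down-payment percentage ≤ 10.1%: 18.8 ≤ 10.1 is false
  requested loan amount > 58048 USD: 614337 > 58048 is true
  credit score ≥ 536: 541 ≥ 536 is true
  bankruptcies on record ≤ 1: 2 ≤ 1 is false
  months employed between 111 months and 139 months: 88 in [111, 139] is false
  property type = primary: primary == primary is true
  loan-to-value ratio between 30.2% and 45.7%: 36.2 in [30.2, 45.7] is true
  late payments in last 24 months ≤ 6: 0 ≤ 6 is true
  NOT self-employed: yes → false
  cash reserves < 18 months: 13 < 18 is true
  citizen or permanent resident: no → false
  debt-to-income ratio ≤ 14.8%: 62.6 ≤ 14.8 is false
  co-signer present: no → false
  annual income > 186604 USD: 165625 > 186604 is false
  cash reserves ≥ 17 months: 13 ≥ 17 is false
  requested loan amount < 518253 USD: 614337 < 518253 is false
  credit score = 479: 541 == 479 is false
  loan-to-value ratio > 67.8%: 36.2 > 67.8 is false
  requested loan amount < 372767 USD: 614337 < 372767 is false
Combine:
[1.1.2.1.1] true OR true = true
[1.1.2.1] NOT true = false
[1.1.2] NOT false = true
[1.1] false OR true = true
[1.2.1.2] false AND true = false
[1.2.1] false OR false = false
[1.2] NOT false = true
[1] exactly-one(true, true) = false
[2.1.2] true AND false = false
[2.1] true → false = false
[2.2.1.2] false AND false = false
[2.2.1] true OR false = true
[2.2] NOT true = false
[2] false → false (antecedent false ⇒ implication holds) = true
[3.1] false OR false OR false = false
[3.2.3] false OR false = false
[3.2] false OR false OR false = false
[3] false OR false = false
[root] false OR true OR false = true
Overall: true → approved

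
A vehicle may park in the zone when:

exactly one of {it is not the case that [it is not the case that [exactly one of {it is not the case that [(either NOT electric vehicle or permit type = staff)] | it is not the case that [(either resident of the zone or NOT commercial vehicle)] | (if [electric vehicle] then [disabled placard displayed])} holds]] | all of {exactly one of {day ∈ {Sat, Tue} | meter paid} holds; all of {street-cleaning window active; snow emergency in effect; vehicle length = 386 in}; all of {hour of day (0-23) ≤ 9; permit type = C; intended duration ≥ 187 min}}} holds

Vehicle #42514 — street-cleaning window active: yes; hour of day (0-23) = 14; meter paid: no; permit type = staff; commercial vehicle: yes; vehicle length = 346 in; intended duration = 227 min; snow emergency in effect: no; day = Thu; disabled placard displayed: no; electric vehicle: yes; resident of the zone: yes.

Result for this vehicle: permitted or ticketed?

Atomic conditions:
  NOT electric vehicle: yes → false
  permit type = staff: staff == staff is true
  resident of the zone: yes → true
  NOT commercial vehicle: yes → false
  electric vehicle: yes → true
  disabled placard displayed: no → false
  day ∈ {Sat, Tue}: Thu is not in the set → false
  meter paid: no → false
  street-cleaning window active: yes → true
  snow emergency in effect: no → false
  vehicle length = 386 in: 346 == 386 is false
  hour of day (0-23) ≤ 9: 14 ≤ 9 is false
  permit type = C: staff == C is false
  intended duration ≥ 187 min: 227 ≥ 187 is true
Combine:
[1.1.1.1.1] false OR true = true
[1.1.1.1] NOT true = false
[1.1.1.2.1] true OR false = true
[1.1.1.2] NOT true = false
[1.1.1.3] true → false = false
[1.1.1] exactly-one(false, false, false) = false
[1.1] NOT false = true
[1] NOT true = false
[2.1] exactly-one(false, false) = false
[2.2] true AND false AND false = false
[2.3] false AND false AND true = false
[2] false AND false AND false = false
[root] exactly-one(false, false) = false
Overall: false → ticketed

Ticketed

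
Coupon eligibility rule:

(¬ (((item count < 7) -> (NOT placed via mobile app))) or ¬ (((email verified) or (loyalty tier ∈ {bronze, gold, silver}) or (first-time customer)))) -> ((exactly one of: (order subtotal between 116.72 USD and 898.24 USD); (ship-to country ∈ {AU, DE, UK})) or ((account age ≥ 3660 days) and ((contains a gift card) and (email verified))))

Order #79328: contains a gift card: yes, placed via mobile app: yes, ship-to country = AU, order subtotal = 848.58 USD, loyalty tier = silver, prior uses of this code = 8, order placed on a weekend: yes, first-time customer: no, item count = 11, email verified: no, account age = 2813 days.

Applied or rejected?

Applied

Atomic conditions:
  item count < 7: 11 < 7 is false
  NOT placed via mobile app: yes → false
  email verified: no → false
  loyalty tier ∈ {bronze, gold, silver}: silver is in the set → true
  first-time customer: no → false
  order subtotal between 116.72 USD and 898.24 USD: 848.58 in [116.72, 898.24] is true
  ship-to country ∈ {AU, DE, UK}: AU is in the set → true
  account age ≥ 3660 days: 2813 ≥ 3660 is false
  contains a gift card: yes → true
Combine:
[1.1.1] false → false (antecedent false ⇒ implication holds) = true
[1.1] NOT true = false
[1.2.1] false OR true OR false = true
[1.2] NOT true = false
[1] false OR false = false
[2.1] exactly-one(true, true) = false
[2.2.2] true AND false = false
[2.2] false AND false = false
[2] false OR false = false
[root] false → false (antecedent false ⇒ implication holds) = true
Overall: true → applied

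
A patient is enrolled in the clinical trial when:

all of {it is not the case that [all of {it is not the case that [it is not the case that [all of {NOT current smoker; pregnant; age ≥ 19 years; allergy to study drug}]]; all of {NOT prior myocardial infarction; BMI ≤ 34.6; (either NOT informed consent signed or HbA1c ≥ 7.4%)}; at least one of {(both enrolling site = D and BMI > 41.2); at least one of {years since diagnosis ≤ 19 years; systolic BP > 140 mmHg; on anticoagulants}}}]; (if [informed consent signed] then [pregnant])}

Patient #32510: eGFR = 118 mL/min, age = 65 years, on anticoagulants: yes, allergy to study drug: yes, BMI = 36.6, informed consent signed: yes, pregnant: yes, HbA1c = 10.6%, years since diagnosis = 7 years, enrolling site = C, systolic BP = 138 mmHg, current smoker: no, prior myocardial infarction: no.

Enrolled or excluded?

Atomic conditions:
  NOT current smoker: no → true
  pregnant: yes → true
  age ≥ 19 years: 65 ≥ 19 is true
  allergy to study drug: yes → true
  NOT prior myocardial infarction: no → true
  BMI ≤ 34.6: 36.6 ≤ 34.6 is false
  NOT informed consent signed: yes → false
  HbA1c ≥ 7.4%: 10.6 ≥ 7.4 is true
  enrolling site = D: C == D is false
  BMI > 41.2: 36.6 > 41.2 is false
  years since diagnosis ≤ 19 years: 7 ≤ 19 is true
  systolic BP > 140 mmHg: 138 > 140 is false
  on anticoagulants: yes → true
  informed consent signed: yes → true
Combine:
[1.1.1.1.1] true AND true AND true AND true = true
[1.1.1.1] NOT true = false
[1.1.1] NOT false = true
[1.1.2.3] false OR true = true
[1.1.2] true AND false AND true = false
[1.1.3.1] false AND false = false
[1.1.3.2] true OR false OR true = true
[1.1.3] false OR true = true
[1.1] true AND false AND true = false
[1] NOT false = true
[2] true → true = true
[root] true AND true = true
Overall: true → enrolled

Enrolled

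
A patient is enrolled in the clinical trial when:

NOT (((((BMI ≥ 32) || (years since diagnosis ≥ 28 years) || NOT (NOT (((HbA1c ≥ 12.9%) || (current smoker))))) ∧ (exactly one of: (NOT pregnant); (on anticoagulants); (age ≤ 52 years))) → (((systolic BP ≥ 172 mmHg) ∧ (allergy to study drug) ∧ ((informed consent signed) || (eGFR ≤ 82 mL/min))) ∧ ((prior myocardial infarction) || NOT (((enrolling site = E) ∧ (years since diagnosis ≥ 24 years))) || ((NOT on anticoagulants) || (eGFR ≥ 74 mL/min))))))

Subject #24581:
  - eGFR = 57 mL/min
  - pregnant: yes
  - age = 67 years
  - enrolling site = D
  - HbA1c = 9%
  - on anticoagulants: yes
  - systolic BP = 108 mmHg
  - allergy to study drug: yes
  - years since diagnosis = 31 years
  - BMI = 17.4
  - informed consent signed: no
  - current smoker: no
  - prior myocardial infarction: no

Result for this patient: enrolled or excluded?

Enrolled

Atomic conditions:
  BMI ≥ 32: 17.4 ≥ 32 is false
  years since diagnosis ≥ 28 years: 31 ≥ 28 is true
  HbA1c ≥ 12.9%: 9 ≥ 12.9 is false
  current smoker: no → false
  NOT pregnant: yes → false
  on anticoagulants: yes → true
  age ≤ 52 years: 67 ≤ 52 is false
  systolic BP ≥ 172 mmHg: 108 ≥ 172 is false
  allergy to study drug: yes → true
  informed consent signed: no → false
  eGFR ≤ 82 mL/min: 57 ≤ 82 is true
  prior myocardial infarction: no → false
  enrolling site = E: D == E is false
  years since diagnosis ≥ 24 years: 31 ≥ 24 is true
  NOT on anticoagulants: yes → false
  eGFR ≥ 74 mL/min: 57 ≥ 74 is false
Combine:
[1.1.1.3.1.1] false OR false = false
[1.1.1.3.1] NOT false = true
[1.1.1.3] NOT true = false
[1.1.1] false OR true OR false = true
[1.1.2] exactly-one(false, true, false) = true
[1.1] true AND true = true
[1.2.1.3] false OR true = true
[1.2.1] false AND true AND true = false
[1.2.2.2.1] false AND true = false
[1.2.2.2] NOT false = true
[1.2.2.3] false OR false = false
[1.2.2] false OR true OR false = true
[1.2] false AND true = false
[1] true → false = false
[root] NOT false = true
Overall: true → enrolled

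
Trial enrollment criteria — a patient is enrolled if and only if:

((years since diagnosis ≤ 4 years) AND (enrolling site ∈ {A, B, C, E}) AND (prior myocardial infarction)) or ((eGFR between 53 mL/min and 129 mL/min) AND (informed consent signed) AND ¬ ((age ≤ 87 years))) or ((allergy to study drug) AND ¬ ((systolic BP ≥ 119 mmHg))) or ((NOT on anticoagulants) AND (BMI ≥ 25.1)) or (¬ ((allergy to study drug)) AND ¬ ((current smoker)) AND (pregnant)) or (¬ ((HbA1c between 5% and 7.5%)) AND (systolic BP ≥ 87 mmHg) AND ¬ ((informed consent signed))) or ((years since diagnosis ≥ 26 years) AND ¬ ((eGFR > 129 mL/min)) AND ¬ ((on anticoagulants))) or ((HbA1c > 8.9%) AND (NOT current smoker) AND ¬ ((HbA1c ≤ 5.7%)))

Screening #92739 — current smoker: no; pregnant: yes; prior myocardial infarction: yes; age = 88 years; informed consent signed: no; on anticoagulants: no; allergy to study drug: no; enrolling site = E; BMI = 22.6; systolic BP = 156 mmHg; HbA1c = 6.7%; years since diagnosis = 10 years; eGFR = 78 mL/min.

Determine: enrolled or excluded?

Enrolled

Atomic conditions:
  years since diagnosis ≤ 4 years: 10 ≤ 4 is false
  enrolling site ∈ {A, B, C, E}: E is in the set → true
  prior myocardial infarction: yes → true
  eGFR between 53 mL/min and 129 mL/min: 78 in [53, 129] is true
  informed consent signed: no → false
  age ≤ 87 years: 88 ≤ 87 is false
  allergy to study drug: no → false
  systolic BP ≥ 119 mmHg: 156 ≥ 119 is true
  NOT on anticoagulants: no → true
  BMI ≥ 25.1: 22.6 ≥ 25.1 is false
  current smoker: no → false
  pregnant: yes → true
  HbA1c between 5% and 7.5%: 6.7 in [5, 7.5] is true
  systolic BP ≥ 87 mmHg: 156 ≥ 87 is true
  years since diagnosis ≥ 26 years: 10 ≥ 26 is false
  eGFR > 129 mL/min: 78 > 129 is false
  on anticoagulants: no → false
  HbA1c > 8.9%: 6.7 > 8.9 is false
  NOT current smoker: no → true
  HbA1c ≤ 5.7%: 6.7 ≤ 5.7 is false
Combine:
[1] false AND true AND true = false
[2.3] NOT false = true
[2] true AND false AND true = false
[3.2] NOT true = false
[3] false AND false = false
[4] true AND false = false
[5.1] NOT false = true
[5.2] NOT false = true
[5] true AND true AND true = true
[6.1] NOT true = false
[6.3] NOT false = true
[6] false AND true AND true = false
[7.2] NOT false = true
[7.3] NOT false = true
[7] false AND true AND true = false
[8.3] NOT false = true
[8] false AND true AND true = false
[root] false OR false OR false OR false OR true OR false OR false OR false = true
Overall: true → enrolled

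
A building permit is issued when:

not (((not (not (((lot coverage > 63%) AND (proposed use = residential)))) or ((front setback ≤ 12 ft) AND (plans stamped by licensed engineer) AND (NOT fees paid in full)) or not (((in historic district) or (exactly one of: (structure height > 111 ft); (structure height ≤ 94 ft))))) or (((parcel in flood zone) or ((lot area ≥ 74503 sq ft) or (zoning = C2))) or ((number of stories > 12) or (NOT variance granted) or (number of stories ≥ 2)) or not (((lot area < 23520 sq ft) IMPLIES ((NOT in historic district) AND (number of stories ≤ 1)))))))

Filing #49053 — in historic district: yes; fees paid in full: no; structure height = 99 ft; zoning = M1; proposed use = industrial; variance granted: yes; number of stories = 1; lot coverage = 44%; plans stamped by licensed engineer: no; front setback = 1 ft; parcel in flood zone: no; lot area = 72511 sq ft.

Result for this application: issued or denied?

Atomic conditions:
  lot coverage > 63%: 44 > 63 is false
  proposed use = residential: industrial == residential is false
  front setback ≤ 12 ft: 1 ≤ 12 is true
  plans stamped by licensed engineer: no → false
  NOT fees paid in full: no → true
  in historic district: yes → true
  structure height > 111 ft: 99 > 111 is false
  structure height ≤ 94 ft: 99 ≤ 94 is false
  parcel in flood zone: no → false
  lot area ≥ 74503 sq ft: 72511 ≥ 74503 is false
  zoning = C2: M1 == C2 is false
  number of stories > 12: 1 > 12 is false
  NOT variance granted: yes → false
  number of stories ≥ 2: 1 ≥ 2 is false
  lot area < 23520 sq ft: 72511 < 23520 is false
  NOT in historic district: yes → false
  number of stories ≤ 1: 1 ≤ 1 is true
Combine:
[1.1.1.1.1] false AND false = false
[1.1.1.1] NOT false = true
[1.1.1] NOT true = false
[1.1.2] true AND false AND true = false
[1.1.3.1.2] exactly-one(false, false) = false
[1.1.3.1] true OR false = true
[1.1.3] NOT true = false
[1.1] false OR false OR false = false
[1.2.1.2] false OR false = false
[1.2.1] false OR false = false
[1.2.2] false OR false OR false = false
[1.2.3.1.2] false AND true = false
[1.2.3.1] false → false (antecedent false ⇒ implication holds) = true
[1.2.3] NOT true = false
[1.2] false OR false OR false = false
[1] false OR false = false
[root] NOT false = true
Overall: true → issued

Issued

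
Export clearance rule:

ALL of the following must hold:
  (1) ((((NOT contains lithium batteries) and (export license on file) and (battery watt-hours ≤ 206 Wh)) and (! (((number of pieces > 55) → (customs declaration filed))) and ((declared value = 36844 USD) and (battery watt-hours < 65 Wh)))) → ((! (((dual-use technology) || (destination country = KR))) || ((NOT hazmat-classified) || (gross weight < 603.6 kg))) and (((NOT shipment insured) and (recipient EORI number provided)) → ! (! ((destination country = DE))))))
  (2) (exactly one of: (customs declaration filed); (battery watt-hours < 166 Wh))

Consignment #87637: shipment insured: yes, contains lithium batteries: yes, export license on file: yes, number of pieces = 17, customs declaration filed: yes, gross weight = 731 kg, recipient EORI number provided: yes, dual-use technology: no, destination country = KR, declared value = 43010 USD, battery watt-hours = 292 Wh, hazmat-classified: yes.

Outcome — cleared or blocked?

Cleared

Atomic conditions:
  NOT contains lithium batteries: yes → false
  export license on file: yes → true
  battery watt-hours ≤ 206 Wh: 292 ≤ 206 is false
  number of pieces > 55: 17 > 55 is false
  customs declaration filed: yes → true
  declared value = 36844 USD: 43010 == 36844 is false
  battery watt-hours < 65 Wh: 292 < 65 is false
  dual-use technology: no → false
  destination country = KR: KR == KR is true
  NOT hazmat-classified: yes → false
  gross weight < 603.6 kg: 731 < 603.6 is false
  NOT shipment insured: yes → false
  recipient EORI number provided: yes → true
  destination country = DE: KR == DE is false
  battery watt-hours < 166 Wh: 292 < 166 is false
Combine:
[1.1.1] false AND true AND false = false
[1.1.2.1.1] false → true (antecedent false ⇒ implication holds) = true
[1.1.2.1] NOT true = false
[1.1.2.2] false AND false = false
[1.1.2] false AND false = false
[1.1] false AND false = false
[1.2.1.1.1] false OR true = true
[1.2.1.1] NOT true = false
[1.2.1.2] false OR false = false
[1.2.1] false OR false = false
[1.2.2.1] false AND true = false
[1.2.2.2.1] NOT false = true
[1.2.2.2] NOT true = false
[1.2.2] false → false (antecedent false ⇒ implication holds) = true
[1.2] false AND true = false
[1] false → false (antecedent false ⇒ implication holds) = true
[2] exactly-one(true, false) = true
[root] true AND true = true
Overall: true → cleared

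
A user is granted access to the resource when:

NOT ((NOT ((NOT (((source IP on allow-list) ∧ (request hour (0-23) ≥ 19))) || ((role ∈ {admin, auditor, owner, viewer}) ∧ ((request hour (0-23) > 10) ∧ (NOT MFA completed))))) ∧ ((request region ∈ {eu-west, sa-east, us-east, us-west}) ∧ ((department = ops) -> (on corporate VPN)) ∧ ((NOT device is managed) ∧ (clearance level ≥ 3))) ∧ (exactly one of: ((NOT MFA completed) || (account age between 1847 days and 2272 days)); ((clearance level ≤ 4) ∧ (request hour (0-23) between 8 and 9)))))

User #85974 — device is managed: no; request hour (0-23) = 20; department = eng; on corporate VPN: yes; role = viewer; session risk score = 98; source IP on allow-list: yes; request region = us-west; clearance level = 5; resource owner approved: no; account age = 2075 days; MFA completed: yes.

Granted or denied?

Atomic conditions:
  source IP on allow-list: yes → true
  request hour (0-23) ≥ 19: 20 ≥ 19 is true
  role ∈ {admin, auditor, owner, viewer}: viewer is in the set → true
  request hour (0-23) > 10: 20 > 10 is true
  NOT MFA completed: yes → false
  request region ∈ {eu-west, sa-east, us-east, us-west}: us-west is in the set → true
  department = ops: eng == ops is false
  on corporate VPN: yes → true
  NOT device is managed: no → true
  clearance level ≥ 3: 5 ≥ 3 is true
  account age between 1847 days and 2272 days: 2075 in [1847, 2272] is true
  clearance level ≤ 4: 5 ≤ 4 is false
  request hour (0-23) between 8 and 9: 20 in [8, 9] is false
Combine:
[1.1.1.1.1] true AND true = true
[1.1.1.1] NOT true = false
[1.1.1.2.2] true AND false = false
[1.1.1.2] true AND false = false
[1.1.1] false OR false = false
[1.1] NOT false = true
[1.2.2] false → true (antecedent false ⇒ implication holds) = true
[1.2.3] true AND true = true
[1.2] true AND true AND true = true
[1.3.1] false OR true = true
[1.3.2] false AND false = false
[1.3] exactly-one(true, false) = true
[1] true AND true AND true = true
[root] NOT true = false
Overall: false → denied

Denied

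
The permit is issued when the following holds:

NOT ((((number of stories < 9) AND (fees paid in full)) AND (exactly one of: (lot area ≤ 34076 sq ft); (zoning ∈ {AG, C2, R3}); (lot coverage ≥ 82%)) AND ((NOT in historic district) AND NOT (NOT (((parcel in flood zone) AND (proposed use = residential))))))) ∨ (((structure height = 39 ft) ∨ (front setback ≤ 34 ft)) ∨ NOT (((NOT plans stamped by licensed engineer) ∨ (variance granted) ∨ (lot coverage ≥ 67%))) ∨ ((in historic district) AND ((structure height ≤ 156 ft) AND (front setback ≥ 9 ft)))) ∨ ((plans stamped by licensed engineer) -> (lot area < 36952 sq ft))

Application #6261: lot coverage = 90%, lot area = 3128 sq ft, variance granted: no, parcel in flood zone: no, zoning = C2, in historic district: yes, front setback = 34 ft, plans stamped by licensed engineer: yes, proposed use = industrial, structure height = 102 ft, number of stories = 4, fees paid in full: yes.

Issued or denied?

Issued

Atomic conditions:
  number of stories < 9: 4 < 9 is true
  fees paid in full: yes → true
  lot area ≤ 34076 sq ft: 3128 ≤ 34076 is true
  zoning ∈ {AG, C2, R3}: C2 is in the set → true
  lot coverage ≥ 82%: 90 ≥ 82 is true
  NOT in historic district: yes → false
  parcel in flood zone: no → false
  proposed use = residential: industrial == residential is false
  structure height = 39 ft: 102 == 39 is false
  front setback ≤ 34 ft: 34 ≤ 34 is true
  NOT plans stamped by licensed engineer: yes → false
  variance granted: no → false
  lot coverage ≥ 67%: 90 ≥ 67 is true
  in historic district: yes → true
  structure height ≤ 156 ft: 102 ≤ 156 is true
  front setback ≥ 9 ft: 34 ≥ 9 is true
  plans stamped by licensed engineer: yes → true
  lot area < 36952 sq ft: 3128 < 36952 is true
Combine:
[1.1.1] true AND true = true
[1.1.2] exactly-one(true, true, true) = false
[1.1.3.2.1.1] false AND false = false
[1.1.3.2.1] NOT false = true
[1.1.3.2] NOT true = false
[1.1.3] false AND false = false
[1.1] true AND false AND false = false
[1] NOT false = true
[2.1] false OR true = true
[2.2.1] false OR false OR true = true
[2.2] NOT true = false
[2.3.2] true AND true = true
[2.3] true AND true = true
[2] true OR false OR true = true
[3] true → true = true
[root] true OR true OR true = true
Overall: true → issued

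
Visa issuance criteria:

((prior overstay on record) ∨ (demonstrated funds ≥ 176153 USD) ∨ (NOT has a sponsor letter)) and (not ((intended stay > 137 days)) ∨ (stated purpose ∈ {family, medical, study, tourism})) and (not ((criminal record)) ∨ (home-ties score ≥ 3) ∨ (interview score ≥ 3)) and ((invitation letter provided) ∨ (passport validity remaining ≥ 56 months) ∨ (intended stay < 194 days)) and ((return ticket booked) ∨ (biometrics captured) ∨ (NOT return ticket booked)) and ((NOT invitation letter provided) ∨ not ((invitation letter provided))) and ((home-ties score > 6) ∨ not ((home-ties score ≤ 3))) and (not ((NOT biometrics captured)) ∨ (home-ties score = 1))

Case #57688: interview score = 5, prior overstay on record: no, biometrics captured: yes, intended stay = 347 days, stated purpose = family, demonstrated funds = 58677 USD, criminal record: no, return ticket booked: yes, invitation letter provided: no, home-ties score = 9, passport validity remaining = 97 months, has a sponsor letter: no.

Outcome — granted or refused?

Atomic conditions:
  prior overstay on record: no → false
  demonstrated funds ≥ 176153 USD: 58677 ≥ 176153 is false
  NOT has a sponsor letter: no → true
  intended stay > 137 days: 347 > 137 is true
  stated purpose ∈ {family, medical, study, tourism}: family is in the set → true
  criminal record: no → false
  home-ties score ≥ 3: 9 ≥ 3 is true
  interview score ≥ 3: 5 ≥ 3 is true
  invitation letter provided: no → false
  passport validity remaining ≥ 56 months: 97 ≥ 56 is true
  intended stay < 194 days: 347 < 194 is false
  return ticket booked: yes → true
  biometrics captured: yes → true
  NOT return ticket booked: yes → false
  NOT invitation letter provided: no → true
  home-ties score > 6: 9 > 6 is true
  home-ties score ≤ 3: 9 ≤ 3 is false
  NOT biometrics captured: yes → false
  home-ties score = 1: 9 == 1 is false
Combine:
[1] false OR false OR true = true
[2.1] NOT true = false
[2] false OR true = true
[3.1] NOT false = true
[3] true OR true OR true = true
[4] false OR true OR false = true
[5] true OR true OR false = true
[6.2] NOT false = true
[6] true OR true = true
[7.2] NOT false = true
[7] true OR true = true
[8.1] NOT false = true
[8] true OR false = true
[root] true AND true AND true AND true AND true AND true AND true AND true = true
Overall: true → granted

Granted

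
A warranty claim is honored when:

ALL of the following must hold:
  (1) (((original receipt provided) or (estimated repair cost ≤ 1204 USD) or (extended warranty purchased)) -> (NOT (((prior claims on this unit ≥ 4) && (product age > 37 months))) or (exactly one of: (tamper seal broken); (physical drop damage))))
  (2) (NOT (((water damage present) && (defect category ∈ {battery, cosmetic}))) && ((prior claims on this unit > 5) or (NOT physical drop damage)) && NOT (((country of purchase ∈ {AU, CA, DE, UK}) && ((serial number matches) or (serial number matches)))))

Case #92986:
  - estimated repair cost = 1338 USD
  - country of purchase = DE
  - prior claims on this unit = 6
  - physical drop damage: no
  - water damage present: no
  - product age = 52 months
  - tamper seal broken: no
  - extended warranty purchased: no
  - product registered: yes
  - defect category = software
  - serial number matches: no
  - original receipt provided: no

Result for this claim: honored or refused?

Atomic conditions:
  original receipt provided: no → false
  estimated repair cost ≤ 1204 USD: 1338 ≤ 1204 is false
  extended warranty purchased: no → false
  prior claims on this unit ≥ 4: 6 ≥ 4 is true
  product age > 37 months: 52 > 37 is true
  tamper seal broken: no → false
  physical drop damage: no → false
  water damage present: no → false
  defect category ∈ {battery, cosmetic}: software is not in the set → false
  prior claims on this unit > 5: 6 > 5 is true
  NOT physical drop damage: no → true
  country of purchase ∈ {AU, CA, DE, UK}: DE is in the set → true
  serial number matches: no → false
Combine:
[1.1] false OR false OR false = false
[1.2.1.1] true AND true = true
[1.2.1] NOT true = false
[1.2.2] exactly-one(false, false) = false
[1.2] false OR false = false
[1] false → false (antecedent false ⇒ implication holds) = true
[2.1.1] false AND false = false
[2.1] NOT false = true
[2.2] true OR true = true
[2.3.1.2] false OR false = false
[2.3.1] true AND false = false
[2.3] NOT false = true
[2] true AND true AND true = true
[root] true AND true = true
Overall: true → honored

Honored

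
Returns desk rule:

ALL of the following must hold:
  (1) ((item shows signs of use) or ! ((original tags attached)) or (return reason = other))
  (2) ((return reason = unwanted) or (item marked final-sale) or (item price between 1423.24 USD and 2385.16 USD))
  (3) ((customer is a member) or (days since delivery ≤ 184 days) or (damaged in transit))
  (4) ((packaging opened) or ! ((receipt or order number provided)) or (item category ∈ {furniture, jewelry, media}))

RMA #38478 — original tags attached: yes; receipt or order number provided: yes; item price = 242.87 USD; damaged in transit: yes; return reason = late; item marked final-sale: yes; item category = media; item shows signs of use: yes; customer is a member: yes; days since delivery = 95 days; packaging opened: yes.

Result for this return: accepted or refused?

Accepted

Atomic conditions:
  item shows signs of use: yes → true
  original tags attached: yes → true
  return reason = other: late == other is false
  return reason = unwanted: late == unwanted is false
  item marked final-sale: yes → true
  item price between 1423.24 USD and 2385.16 USD: 242.87 in [1423.24, 2385.16] is false
  customer is a member: yes → true
  days since delivery ≤ 184 days: 95 ≤ 184 is true
  damaged in transit: yes → true
  packaging opened: yes → true
  receipt or order number provided: yes → true
  item category ∈ {furniture, jewelry, media}: media is in the set → true
Combine:
[1.2] NOT true = false
[1] true OR false OR false = true
[2] false OR true OR false = true
[3] true OR true OR true = true
[4.2] NOT true = false
[4] true OR false OR true = true
[root] true AND true AND true AND true = true
Overall: true → accepted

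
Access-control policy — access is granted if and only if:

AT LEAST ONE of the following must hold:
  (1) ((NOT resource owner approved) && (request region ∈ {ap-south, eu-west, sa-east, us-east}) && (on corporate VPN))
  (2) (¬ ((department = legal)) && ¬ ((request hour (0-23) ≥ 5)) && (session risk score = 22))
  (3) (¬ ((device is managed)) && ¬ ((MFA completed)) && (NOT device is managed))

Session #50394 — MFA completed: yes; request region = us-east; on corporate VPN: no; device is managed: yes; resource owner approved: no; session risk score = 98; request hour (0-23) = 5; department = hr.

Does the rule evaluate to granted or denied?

Atomic conditions:
  NOT resource owner approved: no → true
  request region ∈ {ap-south, eu-west, sa-east, us-east}: us-east is in the set → true
  on corporate VPN: no → false
  department = legal: hr == legal is false
  request hour (0-23) ≥ 5: 5 ≥ 5 is true
  session risk score = 22: 98 == 22 is false
  device is managed: yes → true
  MFA completed: yes → true
  NOT device is managed: yes → false
Combine:
[1] true AND true AND false = false
[2.1] NOT false = true
[2.2] NOT true = false
[2] true AND false AND false = false
[3.1] NOT true = false
[3.2] NOT true = false
[3] false AND false AND false = false
[root] false OR false OR false = false
Overall: false → denied

Denied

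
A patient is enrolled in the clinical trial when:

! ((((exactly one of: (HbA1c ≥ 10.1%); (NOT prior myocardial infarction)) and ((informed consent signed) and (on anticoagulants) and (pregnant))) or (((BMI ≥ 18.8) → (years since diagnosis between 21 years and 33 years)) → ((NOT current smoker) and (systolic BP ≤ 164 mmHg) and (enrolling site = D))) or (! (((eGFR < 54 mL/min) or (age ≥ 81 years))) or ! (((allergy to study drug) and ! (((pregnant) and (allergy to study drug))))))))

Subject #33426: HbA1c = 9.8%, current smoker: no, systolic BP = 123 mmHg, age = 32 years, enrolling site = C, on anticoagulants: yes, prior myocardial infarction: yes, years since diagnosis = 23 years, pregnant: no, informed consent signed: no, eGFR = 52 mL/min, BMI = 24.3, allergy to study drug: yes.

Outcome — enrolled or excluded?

Enrolled

Atomic conditions:
  HbA1c ≥ 10.1%: 9.8 ≥ 10.1 is false
  NOT prior myocardial infarction: yes → false
  informed consent signed: no → false
  on anticoagulants: yes → true
  pregnant: no → false
  BMI ≥ 18.8: 24.3 ≥ 18.8 is true
  years since diagnosis between 21 years and 33 years: 23 in [21, 33] is true
  NOT current smoker: no → true
  systolic BP ≤ 164 mmHg: 123 ≤ 164 is true
  enrolling site = D: C == D is false
  eGFR < 54 mL/min: 52 < 54 is true
  age ≥ 81 years: 32 ≥ 81 is false
  allergy to study drug: yes → true
Combine:
[1.1.1] exactly-one(false, false) = false
[1.1.2] false AND true AND false = false
[1.1] false AND false = false
[1.2.1] true → true = true
[1.2.2] true AND true AND false = false
[1.2] true → false = false
[1.3.1.1] true OR false = true
[1.3.1] NOT true = false
[1.3.2.1.2.1] false AND true = false
[1.3.2.1.2] NOT false = true
[1.3.2.1] true AND true = true
[1.3.2] NOT true = false
[1.3] false OR false = false
[1] false OR false OR false = false
[root] NOT false = true
Overall: true → enrolled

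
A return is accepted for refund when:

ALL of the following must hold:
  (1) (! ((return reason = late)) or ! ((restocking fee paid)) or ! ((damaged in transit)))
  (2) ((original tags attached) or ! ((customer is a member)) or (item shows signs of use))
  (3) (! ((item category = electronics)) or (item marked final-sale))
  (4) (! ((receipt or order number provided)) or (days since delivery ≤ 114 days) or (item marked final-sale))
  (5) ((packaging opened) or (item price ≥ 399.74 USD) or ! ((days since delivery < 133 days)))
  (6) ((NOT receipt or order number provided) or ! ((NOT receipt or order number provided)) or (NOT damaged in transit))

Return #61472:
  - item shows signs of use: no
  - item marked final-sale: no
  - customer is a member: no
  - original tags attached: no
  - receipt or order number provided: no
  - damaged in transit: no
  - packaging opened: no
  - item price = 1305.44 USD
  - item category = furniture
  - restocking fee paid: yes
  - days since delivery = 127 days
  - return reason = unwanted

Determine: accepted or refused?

Atomic conditions:
  return reason = late: unwanted == late is false
  restocking fee paid: yes → true
  damaged in transit: no → false
  original tags attached: no → false
  customer is a member: no → false
  item shows signs of use: no → false
  item category = electronics: furniture == electronics is false
  item marked final-sale: no → false
  receipt or order number provided: no → false
  days since delivery ≤ 114 days: 127 ≤ 114 is false
  packaging opened: no → false
  item price ≥ 399.74 USD: 1305.44 ≥ 399.74 is true
  days since delivery < 133 days: 127 < 133 is true
  NOT receipt or order number provided: no → true
  NOT damaged in transit: no → true
Combine:
[1.1] NOT false = true
[1.2] NOT true = false
[1.3] NOT false = true
[1] true OR false OR true = true
[2.2] NOT false = true
[2] false OR true OR false = true
[3.1] NOT false = true
[3] true OR false = true
[4.1] NOT false = true
[4] true OR false OR false = true
[5.3] NOT true = false
[5] false OR true OR false = true
[6.2] NOT true = false
[6] true OR false OR true = true
[root] true AND true AND true AND true AND true AND true = true
Overall: true → accepted

Accepted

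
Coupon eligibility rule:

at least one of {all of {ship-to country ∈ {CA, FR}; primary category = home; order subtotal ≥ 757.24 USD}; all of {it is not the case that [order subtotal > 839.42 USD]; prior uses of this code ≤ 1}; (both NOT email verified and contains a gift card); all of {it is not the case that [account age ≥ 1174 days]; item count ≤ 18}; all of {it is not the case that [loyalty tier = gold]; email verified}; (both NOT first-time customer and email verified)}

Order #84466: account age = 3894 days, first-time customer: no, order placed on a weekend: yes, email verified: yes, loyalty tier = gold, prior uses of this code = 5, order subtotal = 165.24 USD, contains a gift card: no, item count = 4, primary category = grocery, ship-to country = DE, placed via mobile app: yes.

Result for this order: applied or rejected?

Atomic conditions:
  ship-to country ∈ {CA, FR}: DE is not in the set → false
  primary category = home: grocery == home is false
  order subtotal ≥ 757.24 USD: 165.24 ≥ 757.24 is false
  order subtotal > 839.42 USD: 165.24 > 839.42 is false
  prior uses of this code ≤ 1: 5 ≤ 1 is false
  NOT email verified: yes → false
  contains a gift card: no → false
  account age ≥ 1174 days: 3894 ≥ 1174 is true
  item count ≤ 18: 4 ≤ 18 is true
  loyalty tier = gold: gold == gold is true
  email verified: yes → true
  NOT first-time customer: no → true
Combine:
[1] false AND false AND false = false
[2.1] NOT false = true
[2] true AND false = false
[3] false AND false = false
[4.1] NOT true = false
[4] false AND true = false
[5.1] NOT true = false
[5] false AND true = false
[6] true AND true = true
[root] false OR false OR false OR false OR false OR true = true
Overall: true → applied

Applied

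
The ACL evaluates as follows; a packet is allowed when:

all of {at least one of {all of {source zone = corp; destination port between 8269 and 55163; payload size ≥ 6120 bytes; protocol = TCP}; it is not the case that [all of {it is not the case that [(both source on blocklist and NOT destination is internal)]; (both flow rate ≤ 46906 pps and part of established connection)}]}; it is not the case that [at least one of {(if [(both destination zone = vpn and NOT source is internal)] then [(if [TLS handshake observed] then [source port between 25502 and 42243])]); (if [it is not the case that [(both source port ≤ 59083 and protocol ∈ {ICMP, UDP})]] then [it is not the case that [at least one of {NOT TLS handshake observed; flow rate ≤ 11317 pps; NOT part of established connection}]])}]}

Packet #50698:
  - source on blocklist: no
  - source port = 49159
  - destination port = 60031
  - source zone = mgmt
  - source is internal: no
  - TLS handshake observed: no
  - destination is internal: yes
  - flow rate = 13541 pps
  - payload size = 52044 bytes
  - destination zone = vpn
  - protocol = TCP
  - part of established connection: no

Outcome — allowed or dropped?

Dropped

Atomic conditions:
  source zone = corp: mgmt == corp is false
  destination port between 8269 and 55163: 60031 in [8269, 55163] is false
  payload size ≥ 6120 bytes: 52044 ≥ 6120 is true
  protocol = TCP: TCP == TCP is true
  source on blocklist: no → false
  NOT destination is internal: yes → false
  flow rate ≤ 46906 pps: 13541 ≤ 46906 is true
  part of established connection: no → false
  destination zone = vpn: vpn == vpn is true
  NOT source is internal: no → true
  TLS handshake observed: no → false
  source port between 25502 and 42243: 49159 in [25502, 42243] is false
  source port ≤ 59083: 49159 ≤ 59083 is true
  protocol ∈ {ICMP, UDP}: TCP is not in the set → false
  NOT TLS handshake observed: no → true
  flow rate ≤ 11317 pps: 13541 ≤ 11317 is false
  NOT part of established connection: no → true
Combine:
[1.1] false AND false AND true AND true = false
[1.2.1.1.1] false AND false = false
[1.2.1.1] NOT false = true
[1.2.1.2] true AND false = false
[1.2.1] true AND false = false
[1.2] NOT false = true
[1] false OR true = true
[2.1.1.1] true AND true = true
[2.1.1.2] false → false (antecedent false ⇒ implication holds) = true
[2.1.1] true → true = true
[2.1.2.1.1] true AND false = false
[2.1.2.1] NOT false = true
[2.1.2.2.1] true OR false OR true = true
[2.1.2.2] NOT true = false
[2.1.2] true → false = false
[2.1] true OR false = true
[2] NOT true = false
[root] true AND false = false
Overall: false → dropped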